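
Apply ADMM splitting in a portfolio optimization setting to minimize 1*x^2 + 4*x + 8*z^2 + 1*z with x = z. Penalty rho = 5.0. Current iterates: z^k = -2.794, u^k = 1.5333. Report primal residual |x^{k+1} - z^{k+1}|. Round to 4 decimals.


ADMM iteration with rho = 5.0, z^k = -2.794, u^k = 1.5333
Step 1: x-update.
Minimize 1*x^2 + 4*x + (5.0/2)*(x + 2.794 + 1.5333)^2
FOC: (2*1 + 5.0)*x = -4 + 5.0*(-2.794 - 1.5333)
x^{k+1} = -3.6624
Step 2: z-update.
Minimize 8*z^2 + 1*z + (5.0/2)*(-3.6624 - z + 1.5333)^2
FOC: (2*8 + 5.0)*z = -1 + 5.0*(-3.6624 + 1.5333)
z^{k+1} = -0.5545
Step 3: u-update.
u^{k+1} = 1.5333 - 3.6624 + 0.5545 = -1.5745
Step 4: Primal residual = |-3.6624 + 0.5545| = 3.1078


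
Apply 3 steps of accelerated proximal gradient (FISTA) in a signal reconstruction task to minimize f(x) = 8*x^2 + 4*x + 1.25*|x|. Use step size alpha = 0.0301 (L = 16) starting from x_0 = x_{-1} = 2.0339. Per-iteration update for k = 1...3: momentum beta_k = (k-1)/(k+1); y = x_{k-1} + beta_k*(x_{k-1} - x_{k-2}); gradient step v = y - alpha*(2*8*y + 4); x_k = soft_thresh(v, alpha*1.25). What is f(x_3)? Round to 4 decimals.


FISTA on f(x) = 8*x^2 + 4*x + 1.25*|x|
L = 16, alpha = 0.0301
Iteration 1: beta = 0.0, y = 2.0339 + 0.0*(2.0339 - 2.0339) = 2.0339
  grad(y) = 36.5424, v = y - alpha*grad = 0.934
  prox(v) = soft_thresh(0.934, 0.0376) = 0.8963
Iteration 2: beta = 0.3333, y = 0.8963 + 0.3333*(0.8963 - 2.0339) = 0.5172
  grad(y) = 12.2746, v = y - alpha*grad = 0.1477
  prox(v) = soft_thresh(0.1477, 0.0376) = 0.1101
Iteration 3: beta = 0.5, y = 0.1101 + 0.5*(0.1101 - 0.8963) = -0.2831
  grad(y) = -0.529, v = y - alpha*grad = -0.2671
  prox(v) = soft_thresh(-0.2671, 0.0376) = -0.2295
f(x_3) = 8*(-0.2295)^2 + 4*(-0.2295) + 1.25*|-0.2295| = -0.2097


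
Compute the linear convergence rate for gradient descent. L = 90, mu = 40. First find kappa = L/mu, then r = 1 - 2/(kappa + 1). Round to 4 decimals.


Step 1: Compute the condition number.
kappa = L/mu = 90/40 = 2.25
Step 2: Compute the convergence rate.
r = 1 - 2/(kappa + 1) = 1 - 2*mu/(L + mu) = (L - mu)/(L + mu) = 50/130 = 0.3846


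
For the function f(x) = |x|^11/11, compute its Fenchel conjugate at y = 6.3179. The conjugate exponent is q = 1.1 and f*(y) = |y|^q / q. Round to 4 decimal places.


The conjugate exponent q satisfies 1/p + 1/q = 1.
p = 11, so q = 11/(11 - 1) = 1.1
|y|^q = 6.3179^1.1 = 7.5968
f*(6.3179) = 7.5968 / 1.1 = 6.9062


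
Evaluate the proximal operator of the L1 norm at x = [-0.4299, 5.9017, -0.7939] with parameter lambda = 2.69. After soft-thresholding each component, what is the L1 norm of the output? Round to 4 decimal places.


Soft-thresholding with lambda = 2.69:
prox(-0.4299) = sign(-0.4299)*max(|-0.4299| - 2.69, 0) = 0.0
prox(5.9017) = sign(5.9017)*max(|5.9017| - 2.69, 0) = 3.2117
prox(-0.7939) = sign(-0.7939)*max(|-0.7939| - 2.69, 0) = 0.0
prox(x) = [0.0, 3.2117, 0.0]
||prox(x)||_1 = 0.0 + 3.2117 + 0.0 = 3.2117


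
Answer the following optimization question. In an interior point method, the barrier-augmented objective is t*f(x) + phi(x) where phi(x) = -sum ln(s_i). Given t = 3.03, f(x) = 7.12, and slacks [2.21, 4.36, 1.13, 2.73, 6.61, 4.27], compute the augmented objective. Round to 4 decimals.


Step 1: Compute log-barrier.
ln values: [0.793, 1.4725, 0.1222, 1.0043, 1.8886, 1.4516]
phi = -(0.793 + 1.4725 + 0.1222 + 1.0043 + 1.8886 + 1.4516) = -6.7322
Step 2: Compute augmented objective.
t*f(x) = 3.03*7.12 = 21.5736
Total = 21.5736 - 6.7322 = 14.8414


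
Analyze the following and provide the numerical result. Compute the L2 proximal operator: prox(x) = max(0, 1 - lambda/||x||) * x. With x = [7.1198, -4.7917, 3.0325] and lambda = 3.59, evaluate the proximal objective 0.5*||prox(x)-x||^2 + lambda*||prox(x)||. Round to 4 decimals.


Step 1: Compute ||x||.
||x|| = 9.1021
Step 2: Compute scaling factor.
scale = max(0, 1 - 3.59/9.1021) = 0.6056
Step 3: prox(x) = [4.3116, -2.9018, 1.8364]
||prox(x)|| = 5.5121
Step 4: Proximal objective.
0.5*||prox-x||^2 = 6.4441
lambda*||prox|| = 19.7884
Total = 26.2324


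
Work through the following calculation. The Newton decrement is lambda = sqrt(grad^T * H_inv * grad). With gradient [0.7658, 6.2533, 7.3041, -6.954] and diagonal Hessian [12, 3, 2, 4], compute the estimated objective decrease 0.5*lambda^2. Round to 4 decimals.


Step 1: H is diagonal, so H^(-1) * g = [0.0638, 2.0844, 3.6521, -1.7385].
Step 2: g^T H^(-1) g = sum_i g_i^2 / H_ii
  = (0.7658)^2/12 + (6.2533)^2/3 + (7.3041)^2/2 + (-6.954)^2/4
  = 0.0489 + 13.0346 + 26.6749 + 12.0895 = 51.8479
Step 3: Objective decrease = 0.5 * g^T H^(-1) g = 25.924


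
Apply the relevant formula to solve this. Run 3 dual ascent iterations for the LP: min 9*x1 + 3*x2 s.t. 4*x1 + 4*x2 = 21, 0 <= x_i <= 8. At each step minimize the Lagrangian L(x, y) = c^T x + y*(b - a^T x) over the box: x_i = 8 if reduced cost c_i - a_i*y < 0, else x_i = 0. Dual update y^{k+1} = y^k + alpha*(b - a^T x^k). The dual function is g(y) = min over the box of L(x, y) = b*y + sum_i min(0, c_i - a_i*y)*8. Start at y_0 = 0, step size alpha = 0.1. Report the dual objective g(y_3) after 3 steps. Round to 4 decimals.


Dual ascent for LP: min 9*x1 + 3*x2, 4*x1 + 4*x2 = 21, 0 <= x_i <= 8
Step 1: y^k = 0.0, reduced costs: (9.0, 3.0)
  x^k = (0.0, 0.0), subgradient = b - a^T x = 21.0
  y^{k+1} = 0.0 + 0.1*21.0 = 2.1
Step 2: y^k = 2.1, reduced costs: (0.6, -5.4)
  x^k = (0.0, 8.0), subgradient = b - a^T x = -11.0
  y^{k+1} = 2.1 + 0.1*-11.0 = 1.0
Step 3: y^k = 1.0, reduced costs: (5.0, -1.0)
  x^k = (0.0, 8.0), subgradient = b - a^T x = -11.0
  y^{k+1} = 1.0 + 0.1*-11.0 = -0.1
Dual objective at y_3 = -0.1: reduced costs (9.4, 3.4), box minimizer x = (0.0, 0.0)
g(y_3) = b*y + (c1 - a1*y)*x1 + (c2 - a2*y)*x2 = 21*(-0.1) + 9.4*0.0 + 3.4*0.0 = -2.1 + 0.0 + 0.0 = -2.1


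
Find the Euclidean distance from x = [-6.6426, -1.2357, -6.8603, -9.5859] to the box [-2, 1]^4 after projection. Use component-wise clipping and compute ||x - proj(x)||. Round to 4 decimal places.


Project each component onto [-2, 1].
clip(-6.6426) = -2.0, clip(-1.2357) = -1.2357, clip(-6.8603) = -2.0, clip(-9.5859) = -2.0
Projection = [-2.0, -1.2357, -2.0, -2.0]
Squared diffs: [21.5537, 0.0, 23.6225, 57.5459]
Distance = sqrt(102.7221) = 10.1352


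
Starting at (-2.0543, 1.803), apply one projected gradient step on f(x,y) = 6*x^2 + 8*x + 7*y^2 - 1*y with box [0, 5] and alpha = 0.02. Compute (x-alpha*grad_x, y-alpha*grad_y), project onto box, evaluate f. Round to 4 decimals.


Step 1: Compute gradient at (-2.0543, 1.803).
grad_x = 2*6*-2.0543 + 8 = -16.6516
grad_y = 2*7*1.803 - 1 = 24.242
Step 2: Gradient step.
x_raw = -2.0543 - 0.02*-16.6516 = -1.7213
y_raw = 1.803 - 0.02*24.242 = 1.3182
Step 3: Project onto [0, 5].
x_proj = clip(-1.7213) = 0.0
y_proj = clip(1.3182) = 1.3182
Step 4: Evaluate f.
f(0.0, 1.3182) = 10.8447


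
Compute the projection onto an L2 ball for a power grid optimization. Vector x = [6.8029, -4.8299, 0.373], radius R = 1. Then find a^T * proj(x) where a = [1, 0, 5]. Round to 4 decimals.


Step 1: Compute ||x|| (intermediates to 6 decimals).
||x|| = sqrt(6.8029^2 + (-4.8299)^2 + 0.373^2) = 8.351438
Step 2: Project.
Since ||x|| > R, scale = R/||x|| = 1/8.351438 = 0.11974, proj(x) = scale * x
proj(x) = [0.814579, -0.578332, 0.044663]
Step 3: Dot product.
a^T * proj(x) = 1*0.814579 + 0*(-0.578332) + 5*0.044663 = 1.0379


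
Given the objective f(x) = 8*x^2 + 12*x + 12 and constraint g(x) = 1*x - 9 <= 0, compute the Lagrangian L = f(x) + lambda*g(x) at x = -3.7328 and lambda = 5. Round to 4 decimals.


Step 1: Evaluate f(x).
f(-3.7328) = 8*(-3.7328)^2 + 12*(-3.7328) + 12 = 78.6768
Step 2: Evaluate g(x).
g(-3.7328) = 1*-3.7328 - 9 = -12.7328
Step 3: Compute Lagrangian.
L = 78.6768 + 5*-12.7328 = 15.0128


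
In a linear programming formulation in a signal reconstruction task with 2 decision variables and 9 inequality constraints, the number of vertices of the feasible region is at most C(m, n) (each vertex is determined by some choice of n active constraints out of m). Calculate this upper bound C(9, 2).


Each vertex corresponds to some choice of n active constraints out of m, so the number of vertices is at most C(m, n) = m! / (n!(m-n)!).
m = 9, n = 2
Numerator: 9 * 8
Denominator: 2! = 2
C(9, 2) = 36


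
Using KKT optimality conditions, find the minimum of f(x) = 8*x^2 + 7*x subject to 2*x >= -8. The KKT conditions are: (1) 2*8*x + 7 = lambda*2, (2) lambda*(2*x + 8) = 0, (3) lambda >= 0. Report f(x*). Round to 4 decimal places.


Step 1: Try lambda = 0 (constraint inactive).
Stationarity: 2*8*x + 7 = 0
x* = -7/(2*8) = -0.4375
Check constraint: 2*-0.4375 = -0.875 >= -8 -- satisfied.
Step 2: Compute optimal value.
f(x*) = 8*(-0.4375)^2 + 7*(-0.4375) = -1.5313


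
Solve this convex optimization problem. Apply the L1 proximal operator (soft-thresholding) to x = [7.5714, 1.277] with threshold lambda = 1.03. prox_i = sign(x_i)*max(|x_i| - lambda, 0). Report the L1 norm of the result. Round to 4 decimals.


Soft-thresholding with lambda = 1.03:
prox(7.5714) = sign(7.5714)*max(|7.5714| - 1.03, 0) = 6.5414
prox(1.277) = sign(1.277)*max(|1.277| - 1.03, 0) = 0.247
prox(x) = [6.5414, 0.247]
||prox(x)||_1 = 6.5414 + 0.247 = 6.7884


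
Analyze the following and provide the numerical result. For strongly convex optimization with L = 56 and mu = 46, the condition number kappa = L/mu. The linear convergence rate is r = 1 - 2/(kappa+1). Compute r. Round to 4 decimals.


Step 1: Compute the condition number.
kappa = L/mu = 56/46 = 1.2174
Step 2: Compute the convergence rate.
r = 1 - 2/(kappa + 1) = 1 - 2*mu/(L + mu) = (L - mu)/(L + mu) = 10/102 = 0.098


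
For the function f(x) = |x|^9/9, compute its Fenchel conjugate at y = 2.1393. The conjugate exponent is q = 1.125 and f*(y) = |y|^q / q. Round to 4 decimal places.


The conjugate exponent q satisfies 1/p + 1/q = 1.
p = 9, so q = 9/(9 - 1) = 1.125
|y|^q = 2.1393^1.125 = 2.3526
f*(2.1393) = 2.3526 / 1.125 = 2.0912


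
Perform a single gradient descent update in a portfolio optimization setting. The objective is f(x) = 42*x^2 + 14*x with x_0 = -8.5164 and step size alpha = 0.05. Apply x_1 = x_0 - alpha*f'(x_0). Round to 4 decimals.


We compute the gradient at x_0 and apply the update.
f'(x) = 84*x + 14
f'(-8.5164) = 84*-8.5164 + 14 = -701.3776
x_1 = -8.5164 - 0.05*-701.3776 = 26.5525


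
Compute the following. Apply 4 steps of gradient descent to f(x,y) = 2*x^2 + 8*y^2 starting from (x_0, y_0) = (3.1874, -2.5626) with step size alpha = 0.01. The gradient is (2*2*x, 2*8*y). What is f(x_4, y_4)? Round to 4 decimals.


Gradient descent on f(x,y) = 2*x^2 + 8*y^2.
Starting point: (3.1874, -2.5626), alpha = 0.01
Step 1: grad_x = 2*2*3.1874 = 12.7496, grad_y = 2*8*-2.5626 = -41.0016
  x_1 = 3.1874 - 0.01*12.7496 = 3.0599
  y_1 = -2.5626 - 0.01*-41.0016 = -2.1526
Step 2: grad_x = 2*2*3.0599 = 12.2396, grad_y = 2*8*-2.1526 = -34.4413
  x_2 = 3.0599 - 0.01*12.2396 = 2.9375
  y_2 = -2.1526 - 0.01*-34.4413 = -1.8082
Step 3: grad_x = 2*2*2.9375 = 11.75, grad_y = 2*8*-1.8082 = -28.9307
  x_3 = 2.9375 - 0.01*11.75 = 2.82
  y_3 = -1.8082 - 0.01*-28.9307 = -1.5189
Step 4: grad_x = 2*2*2.82 = 11.28, grad_y = 2*8*-1.5189 = -24.3018
  x_4 = 2.82 - 0.01*11.28 = 2.7072
  y_4 = -1.5189 - 0.01*-24.3018 = -1.2758
f(2.7072, -1.2758) = 2*2.7072^2 + 8*(-1.2758)^2 = 27.6802


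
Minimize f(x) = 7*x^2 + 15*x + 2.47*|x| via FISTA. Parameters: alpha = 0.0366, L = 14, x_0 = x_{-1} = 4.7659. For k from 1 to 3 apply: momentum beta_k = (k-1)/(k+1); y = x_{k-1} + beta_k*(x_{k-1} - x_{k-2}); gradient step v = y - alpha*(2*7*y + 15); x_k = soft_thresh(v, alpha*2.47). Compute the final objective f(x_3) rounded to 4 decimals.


FISTA on f(x) = 7*x^2 + 15*x + 2.47*|x|
L = 14, alpha = 0.0366
Iteration 1: beta = 0.0, y = 4.7659 + 0.0*(4.7659 - 4.7659) = 4.7659
  grad(y) = 81.7226, v = y - alpha*grad = 1.7749
  prox(v) = soft_thresh(1.7749, 0.0904) = 1.6845
Iteration 2: beta = 0.3333, y = 1.6845 + 0.3333*(1.6845 - 4.7659) = 0.6573
  grad(y) = 24.2022, v = y - alpha*grad = -0.2285
  prox(v) = soft_thresh(-0.2285, 0.0904) = -0.1381
Iteration 3: beta = 0.5, y = -0.1381 + 0.5*(-0.1381 - 1.6845) = -1.0494
  grad(y) = 0.3088, v = y - alpha*grad = -1.0607
  prox(v) = soft_thresh(-1.0607, 0.0904) = -0.9703
f(x_3) = 7*(-0.9703)^2 + 15*(-0.9703) + 2.47*|-0.9703| = -5.5675


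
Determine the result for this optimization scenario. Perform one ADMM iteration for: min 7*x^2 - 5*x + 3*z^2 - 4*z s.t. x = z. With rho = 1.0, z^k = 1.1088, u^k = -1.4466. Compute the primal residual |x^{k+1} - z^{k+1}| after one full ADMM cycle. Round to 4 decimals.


ADMM iteration with rho = 1.0, z^k = 1.1088, u^k = -1.4466
Step 1: x-update.
Minimize 7*x^2 - 5*x + (1.0/2)*(x - 1.1088 - 1.4466)^2
FOC: (2*7 + 1.0)*x = 5 + 1.0*(1.1088 + 1.4466)
x^{k+1} = 0.5037
Step 2: z-update.
Minimize 3*z^2 - 4*z + (1.0/2)*(0.5037 - z - 1.4466)^2
FOC: (2*3 + 1.0)*z = 4 + 1.0*(0.5037 - 1.4466)
z^{k+1} = 0.4367
Step 3: u-update.
u^{k+1} = -1.4466 + 0.5037 - 0.4367 = -1.3796
Step 4: Primal residual = |0.5037 - 0.4367| = 0.067


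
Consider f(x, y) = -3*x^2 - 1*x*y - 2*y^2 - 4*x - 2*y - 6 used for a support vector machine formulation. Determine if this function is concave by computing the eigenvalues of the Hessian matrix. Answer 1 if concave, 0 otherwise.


The Hessian of f(x,y) = -3*x^2 - 1*x*y - 2*y^2 - 4*x - 2*y - 6 is:
H = [[-6, -1], [-1, -4]]
Trace = -6 - 4 = -10
Determinant = -6*-4 - (-1)^2 = 23
Discriminant = (-10)^2 - 4*23 = 8.0
Eigenvalues: lambda_1 = -6.4142, lambda_2 = -3.5858
The function is concave.

1


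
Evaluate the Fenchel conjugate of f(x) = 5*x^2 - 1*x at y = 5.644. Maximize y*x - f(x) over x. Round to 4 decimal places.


f*(y) = sup_x {y*x - a*x^2 - b*x} = sup_x {(y-b)*x - a*x^2}
FOC: (y - b) - 2a*x = 0 => x* = (y - b)/(2a)
x* = (5.644 + 1)/(2*5) = 0.6644
f*(5.644) = (y-b)^2/(4a) = (5.644 + 1)^2/(4*5)
= 44.1427/20 = 2.2071


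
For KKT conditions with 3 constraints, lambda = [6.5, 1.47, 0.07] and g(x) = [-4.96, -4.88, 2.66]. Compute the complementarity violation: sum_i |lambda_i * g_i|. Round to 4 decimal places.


KKT complementary slackness check:
lambda_1 * g_1 = 6.5 * -4.96 = -32.24
lambda_2 * g_2 = 1.47 * -4.88 = -7.1736
lambda_3 * g_3 = 0.07 * 2.66 = 0.1862
Total violation = 32.24 + 7.1736 + 0.1862 = 39.5998


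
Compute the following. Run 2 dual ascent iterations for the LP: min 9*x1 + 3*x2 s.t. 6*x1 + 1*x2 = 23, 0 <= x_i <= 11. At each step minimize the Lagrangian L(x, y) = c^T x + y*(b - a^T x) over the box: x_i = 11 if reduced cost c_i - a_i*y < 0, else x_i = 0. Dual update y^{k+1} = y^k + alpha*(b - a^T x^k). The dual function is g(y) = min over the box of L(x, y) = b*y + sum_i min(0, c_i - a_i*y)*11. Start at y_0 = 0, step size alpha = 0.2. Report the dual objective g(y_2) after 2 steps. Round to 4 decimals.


Dual ascent for LP: min 9*x1 + 3*x2, 6*x1 + 1*x2 = 23, 0 <= x_i <= 11
Step 1: y^k = 0.0, reduced costs: (9.0, 3.0)
  x^k = (0.0, 0.0), subgradient = b - a^T x = 23.0
  y^{k+1} = 0.0 + 0.2*23.0 = 4.6
Step 2: y^k = 4.6, reduced costs: (-18.6, -1.6)
  x^k = (11.0, 11.0), subgradient = b - a^T x = -54.0
  y^{k+1} = 4.6 + 0.2*-54.0 = -6.2
Dual objective at y_2 = -6.2: reduced costs (46.2, 9.2), box minimizer x = (0.0, 0.0)
g(y_2) = b*y + (c1 - a1*y)*x1 + (c2 - a2*y)*x2 = 23*(-6.2) + 46.2*0.0 + 9.2*0.0 = -142.6 + 0.0 + 0.0 = -142.6


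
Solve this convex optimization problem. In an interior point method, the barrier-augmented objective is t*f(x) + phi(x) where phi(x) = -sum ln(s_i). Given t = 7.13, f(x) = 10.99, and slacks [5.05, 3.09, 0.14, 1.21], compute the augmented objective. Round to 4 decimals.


Step 1: Compute log-barrier.
ln values: [1.6194, 1.1282, -1.9661, 0.1906]
phi = -(1.6194 + 1.1282 - 1.9661 + 0.1906) = -0.9721
Step 2: Compute augmented objective.
t*f(x) = 7.13*10.99 = 78.3587
Total = 78.3587 - 0.9721 = 77.3866


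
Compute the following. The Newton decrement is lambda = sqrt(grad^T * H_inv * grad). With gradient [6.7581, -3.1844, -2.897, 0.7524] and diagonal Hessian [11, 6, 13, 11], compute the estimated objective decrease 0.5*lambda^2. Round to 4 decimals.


Step 1: H is diagonal, so H^(-1) * g = [0.6144, -0.5307, -0.2228, 0.0684].
Step 2: g^T H^(-1) g = sum_i g_i^2 / H_ii
  = (6.7581)^2/11 + (-3.1844)^2/6 + (-2.897)^2/13 + (0.7524)^2/11
  = 4.152 + 1.6901 + 0.6456 + 0.0515 = 6.5391
Step 3: Objective decrease = 0.5 * g^T H^(-1) g = 3.2696


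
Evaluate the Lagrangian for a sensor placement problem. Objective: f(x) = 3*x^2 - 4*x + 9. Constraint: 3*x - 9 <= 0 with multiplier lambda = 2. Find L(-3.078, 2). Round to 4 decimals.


Step 1: Evaluate f(x).
f(-3.078) = 3*(-3.078)^2 - 4*(-3.078) + 9 = 49.7343
Step 2: Evaluate g(x).
g(-3.078) = 3*-3.078 - 9 = -18.234
Step 3: Compute Lagrangian.
L = 49.7343 + 2*-18.234 = 13.2663


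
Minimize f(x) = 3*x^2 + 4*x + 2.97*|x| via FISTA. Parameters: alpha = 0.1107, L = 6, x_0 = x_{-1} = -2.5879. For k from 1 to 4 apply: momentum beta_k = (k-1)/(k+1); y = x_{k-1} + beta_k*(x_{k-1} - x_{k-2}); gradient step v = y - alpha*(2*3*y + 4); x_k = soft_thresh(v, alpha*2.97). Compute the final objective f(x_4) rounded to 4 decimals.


FISTA on f(x) = 3*x^2 + 4*x + 2.97*|x|
L = 6, alpha = 0.1107
Iteration 1: beta = 0.0, y = -2.5879 + 0.0*(-2.5879 + 2.5879) = -2.5879
  grad(y) = -11.5274, v = y - alpha*grad = -1.3118
  prox(v) = soft_thresh(-1.3118, 0.3288) = -0.983
Iteration 2: beta = 0.3333, y = -0.983 + 0.3333*(-0.983 + 2.5879) = -0.4481
  grad(y) = 1.3115, v = y - alpha*grad = -0.5933
  prox(v) = soft_thresh(-0.5933, 0.3288) = -0.2645
Iteration 3: beta = 0.5, y = -0.2645 + 0.5*(-0.2645 + 0.983) = 0.0948
  grad(y) = 4.5687, v = y - alpha*grad = -0.411
  prox(v) = soft_thresh(-0.411, 0.3288) = -0.0822
Iteration 4: beta = 0.6, y = -0.0822 + 0.6*(-0.0822 + 0.2645) = 0.0272
  grad(y) = 4.1631, v = y - alpha*grad = -0.4337
  prox(v) = soft_thresh(-0.4337, 0.3288) = -0.1049
f(x_4) = 3*(-0.1049)^2 + 4*(-0.1049) + 2.97*|-0.1049| = -0.075


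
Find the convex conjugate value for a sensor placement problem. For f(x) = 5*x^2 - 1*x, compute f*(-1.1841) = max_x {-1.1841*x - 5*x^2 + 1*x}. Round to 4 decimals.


f*(y) = sup_x {y*x - a*x^2 - b*x} = sup_x {(y-b)*x - a*x^2}
FOC: (y - b) - 2a*x = 0 => x* = (y - b)/(2a)
x* = (-1.1841 + 1)/(2*5) = -0.0184
f*(-1.1841) = (y-b)^2/(4a) = (-1.1841 + 1)^2/(4*5)
= 0.0339/20 = 0.0017


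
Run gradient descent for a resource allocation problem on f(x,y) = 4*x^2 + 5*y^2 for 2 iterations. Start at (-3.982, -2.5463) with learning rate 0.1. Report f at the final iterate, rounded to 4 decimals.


Gradient descent on f(x,y) = 4*x^2 + 5*y^2.
Starting point: (-3.982, -2.5463), alpha = 0.1
Step 1: grad_x = 2*4*-3.982 = -31.856, grad_y = 2*5*-2.5463 = -25.463
  x_1 = -3.982 - 0.1*-31.856 = -0.7964
  y_1 = -2.5463 - 0.1*-25.463 = 0.0
Step 2: grad_x = 2*4*-0.7964 = -6.3712, grad_y = 2*5*0.0 = 0.0
  x_2 = -0.7964 - 0.1*-6.3712 = -0.1593
  y_2 = 0.0 - 0.1*0.0 = 0.0
f(-0.1593, 0.0) = 4*(-0.1593)^2 + 5*0.0^2 = 0.1015


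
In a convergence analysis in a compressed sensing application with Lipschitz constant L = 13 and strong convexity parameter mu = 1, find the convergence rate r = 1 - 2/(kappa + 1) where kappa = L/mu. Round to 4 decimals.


Step 1: Compute the condition number.
kappa = L/mu = 13/1 = 13.0
Step 2: Compute the convergence rate.
r = 1 - 2/(kappa + 1) = 1 - 2*mu/(L + mu) = (L - mu)/(L + mu) = 12/14 = 0.8571


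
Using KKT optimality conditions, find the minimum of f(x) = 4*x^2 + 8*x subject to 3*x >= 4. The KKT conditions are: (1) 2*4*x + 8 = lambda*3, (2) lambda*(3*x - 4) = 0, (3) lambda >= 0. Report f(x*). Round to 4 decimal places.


Step 1: Try lambda = 0 (constraint inactive).
x_unc = -8/(2*4) = -1.0
Check: 3*-1.0 = -3.0 < 4 -- violated!
Step 2: Constraint must be active: 3*x = 4
x* = 4/3 = 1.3333 (rounded; the exact value 4/3 is used below)
lambda = (2*4*(4/3) + 8)/3 = 6.2222
Step 3: Compute optimal value.
f(x*) = 4*(4/3)^2 + 8*(4/3) = 17.7778


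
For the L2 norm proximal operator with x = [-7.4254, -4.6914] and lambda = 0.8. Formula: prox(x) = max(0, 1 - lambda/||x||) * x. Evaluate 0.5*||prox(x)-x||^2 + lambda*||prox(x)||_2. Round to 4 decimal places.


Step 1: Compute ||x||.
||x|| = 8.7833
Step 2: Compute scaling factor.
scale = max(0, 1 - 0.8/8.7833) = 0.9089
Step 3: prox(x) = [-6.7491, -4.2641]
||prox(x)|| = 7.9833
Step 4: Proximal objective.
0.5*||prox-x||^2 = 0.32
lambda*||prox|| = 6.3866
Total = 6.7066


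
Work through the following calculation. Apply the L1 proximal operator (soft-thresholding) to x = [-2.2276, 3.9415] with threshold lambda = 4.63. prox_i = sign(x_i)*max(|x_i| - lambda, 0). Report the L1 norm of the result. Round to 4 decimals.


Soft-thresholding with lambda = 4.63:
prox(-2.2276) = sign(-2.2276)*max(|-2.2276| - 4.63, 0) = 0.0
prox(3.9415) = sign(3.9415)*max(|3.9415| - 4.63, 0) = 0.0
prox(x) = [0.0, 0.0]
||prox(x)||_1 = 0.0 + 0.0 = 0.0


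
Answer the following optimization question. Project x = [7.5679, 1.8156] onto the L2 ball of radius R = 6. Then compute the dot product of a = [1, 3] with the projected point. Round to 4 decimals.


Step 1: Compute ||x|| (intermediates to 6 decimals).
||x|| = sqrt(7.5679^2 + 1.8156^2) = 7.782642
Step 2: Project.
Since ||x|| > R, scale = R/||x|| = 6/7.782642 = 0.770946, proj(x) = scale * x
proj(x) = [5.834442, 1.39973]
Step 3: Dot product.
a^T * proj(x) = 1*5.834442 + 3*1.39973 = 10.0336


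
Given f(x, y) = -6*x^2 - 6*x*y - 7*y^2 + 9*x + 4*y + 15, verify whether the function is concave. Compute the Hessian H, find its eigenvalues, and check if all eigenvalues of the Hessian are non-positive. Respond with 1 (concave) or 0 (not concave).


The Hessian of f(x,y) = -6*x^2 - 6*x*y - 7*y^2 + 9*x + 4*y + 15 is:
H = [[-12, -6], [-6, -14]]
Trace = -12 - 14 = -26
Determinant = -12*-14 - (-6)^2 = 132
Discriminant = (-26)^2 - 4*132 = 148.0
Eigenvalues: lambda_1 = -19.0828, lambda_2 = -6.9172
The function is concave.

1


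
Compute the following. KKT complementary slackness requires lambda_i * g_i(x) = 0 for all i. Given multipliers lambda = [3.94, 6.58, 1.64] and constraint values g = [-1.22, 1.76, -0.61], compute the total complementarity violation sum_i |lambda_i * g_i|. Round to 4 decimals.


KKT complementary slackness check:
lambda_1 * g_1 = 3.94 * -1.22 = -4.8068
lambda_2 * g_2 = 6.58 * 1.76 = 11.5808
lambda_3 * g_3 = 1.64 * -0.61 = -1.0004
Total violation = 4.8068 + 11.5808 + 1.0004 = 17.388


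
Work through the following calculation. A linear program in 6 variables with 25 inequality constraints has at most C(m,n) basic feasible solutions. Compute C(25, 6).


Each vertex corresponds to some choice of n active constraints out of m, so the number of vertices is at most C(m, n) = m! / (n!(m-n)!).
m = 25, n = 6
Numerator: 25 * 24 * 23 * 22 * 21 * 20
Denominator: 6! = 720
C(25, 6) = 177100


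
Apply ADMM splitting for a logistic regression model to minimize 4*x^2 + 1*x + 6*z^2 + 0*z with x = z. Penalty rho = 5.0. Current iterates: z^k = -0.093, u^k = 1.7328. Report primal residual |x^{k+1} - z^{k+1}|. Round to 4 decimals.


ADMM iteration with rho = 5.0, z^k = -0.093, u^k = 1.7328
Step 1: x-update.
Minimize 4*x^2 + 1*x + (5.0/2)*(x + 0.093 + 1.7328)^2
FOC: (2*4 + 5.0)*x = -1 + 5.0*(-0.093 - 1.7328)
x^{k+1} = -0.7792
Step 2: z-update.
Minimize 6*z^2 + 0*z + (5.0/2)*(-0.7792 - z + 1.7328)^2
FOC: (2*6 + 5.0)*z = 0 + 5.0*(-0.7792 + 1.7328)
z^{k+1} = 0.2805
Step 3: u-update.
u^{k+1} = 1.7328 - 0.7792 - 0.2805 = 0.6732
Step 4: Primal residual = |-0.7792 - 0.2805| = 1.0596


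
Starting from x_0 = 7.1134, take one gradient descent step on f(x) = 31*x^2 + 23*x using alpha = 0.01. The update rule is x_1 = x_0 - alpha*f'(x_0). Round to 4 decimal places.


We compute the gradient at x_0 and apply the update.
f'(x) = 62*x + 23
f'(7.1134) = 62*7.1134 + 23 = 464.0308
x_1 = 7.1134 - 0.01*464.0308 = 2.4731


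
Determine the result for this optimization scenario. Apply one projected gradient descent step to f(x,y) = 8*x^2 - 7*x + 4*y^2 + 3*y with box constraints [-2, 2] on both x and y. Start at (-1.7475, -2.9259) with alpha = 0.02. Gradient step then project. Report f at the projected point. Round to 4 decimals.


Step 1: Compute gradient at (-1.7475, -2.9259).
grad_x = 2*8*-1.7475 - 7 = -34.96
grad_y = 2*4*-2.9259 + 3 = -20.4072
Step 2: Gradient step.
x_raw = -1.7475 - 0.02*-34.96 = -1.0483
y_raw = -2.9259 - 0.02*-20.4072 = -2.5178
Step 3: Project onto [-2, 2].
x_proj = clip(-1.0483) = -1.0483
y_proj = clip(-2.5178) = -2.0
Step 4: Evaluate f.
f(-1.0483, -2.0) = 26.1296


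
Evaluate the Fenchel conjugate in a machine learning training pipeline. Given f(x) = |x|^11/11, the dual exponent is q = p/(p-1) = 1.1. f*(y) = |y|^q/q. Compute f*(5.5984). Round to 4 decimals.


The conjugate exponent q satisfies 1/p + 1/q = 1.
p = 11, so q = 11/(11 - 1) = 1.1
|y|^q = 5.5984^1.1 = 6.6507
f*(5.5984) = 6.6507 / 1.1 = 6.0461


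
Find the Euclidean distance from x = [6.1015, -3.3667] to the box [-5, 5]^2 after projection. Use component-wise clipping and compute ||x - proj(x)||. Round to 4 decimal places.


Project each component onto [-5, 5].
clip(6.1015) = 5.0, clip(-3.3667) = -3.3667
Projection = [5.0, -3.3667]
Squared diffs: [1.2133, 0.0]
Distance = sqrt(1.2133) = 1.1015


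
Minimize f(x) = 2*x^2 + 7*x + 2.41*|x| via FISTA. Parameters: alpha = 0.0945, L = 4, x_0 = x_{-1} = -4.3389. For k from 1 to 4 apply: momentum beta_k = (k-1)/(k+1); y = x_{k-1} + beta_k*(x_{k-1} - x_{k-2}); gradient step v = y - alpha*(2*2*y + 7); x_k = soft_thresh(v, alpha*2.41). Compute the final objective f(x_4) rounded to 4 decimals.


FISTA on f(x) = 2*x^2 + 7*x + 2.41*|x|
L = 4, alpha = 0.0945
Iteration 1: beta = 0.0, y = -4.3389 + 0.0*(-4.3389 + 4.3389) = -4.3389
  grad(y) = -10.3556, v = y - alpha*grad = -3.3603
  prox(v) = soft_thresh(-3.3603, 0.2277) = -3.1326
Iteration 2: beta = 0.3333, y = -3.1326 + 0.3333*(-3.1326 + 4.3389) = -2.7304
  grad(y) = -3.9217, v = y - alpha*grad = -2.3598
  prox(v) = soft_thresh(-2.3598, 0.2277) = -2.1321
Iteration 3: beta = 0.5, y = -2.1321 + 0.5*(-2.1321 + 3.1326) = -1.6319
  grad(y) = 0.4726, v = y - alpha*grad = -1.6765
  prox(v) = soft_thresh(-1.6765, 0.2277) = -1.4488
Iteration 4: beta = 0.6, y = -1.4488 + 0.6*(-1.4488 + 2.1321) = -1.0388
  grad(y) = 2.8449, v = y - alpha*grad = -1.3076
  prox(v) = soft_thresh(-1.3076, 0.2277) = -1.0799
f(x_4) = 2*(-1.0799)^2 + 7*(-1.0799) + 2.41*|-1.0799| = -2.6244


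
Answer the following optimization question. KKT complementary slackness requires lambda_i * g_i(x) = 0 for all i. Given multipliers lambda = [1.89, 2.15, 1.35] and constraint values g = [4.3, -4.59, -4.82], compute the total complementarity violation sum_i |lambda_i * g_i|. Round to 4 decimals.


KKT complementary slackness check:
lambda_1 * g_1 = 1.89 * 4.3 = 8.127
lambda_2 * g_2 = 2.15 * -4.59 = -9.8685
lambda_3 * g_3 = 1.35 * -4.82 = -6.507
Total violation = 8.127 + 9.8685 + 6.507 = 24.5025


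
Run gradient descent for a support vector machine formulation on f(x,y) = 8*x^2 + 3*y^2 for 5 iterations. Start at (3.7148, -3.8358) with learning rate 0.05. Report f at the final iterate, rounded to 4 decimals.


Gradient descent on f(x,y) = 8*x^2 + 3*y^2.
Starting point: (3.7148, -3.8358), alpha = 0.05
Step 1: grad_x = 2*8*3.7148 = 59.4368, grad_y = 2*3*-3.8358 = -23.0148
  x_1 = 3.7148 - 0.05*59.4368 = 0.743
  y_1 = -3.8358 - 0.05*-23.0148 = -2.6851
Step 2: grad_x = 2*8*0.743 = 11.8874, grad_y = 2*3*-2.6851 = -16.1104
  x_2 = 0.743 - 0.05*11.8874 = 0.1486
  y_2 = -2.6851 - 0.05*-16.1104 = -1.8795
Step 3: grad_x = 2*8*0.1486 = 2.3775, grad_y = 2*3*-1.8795 = -11.2773
  x_3 = 0.1486 - 0.05*2.3775 = 0.0297
  y_3 = -1.8795 - 0.05*-11.2773 = -1.3157
Step 4: grad_x = 2*8*0.0297 = 0.4755, grad_y = 2*3*-1.3157 = -7.8941
  x_4 = 0.0297 - 0.05*0.4755 = 0.0059
  y_4 = -1.3157 - 0.05*-7.8941 = -0.921
Step 5: grad_x = 2*8*0.0059 = 0.0951, grad_y = 2*3*-0.921 = -5.5259
  x_5 = 0.0059 - 0.05*0.0951 = 0.0012
  y_5 = -0.921 - 0.05*-5.5259 = -0.6447
f(0.0012, -0.6447) = 8*0.0012^2 + 3*(-0.6447)^2 = 1.2469


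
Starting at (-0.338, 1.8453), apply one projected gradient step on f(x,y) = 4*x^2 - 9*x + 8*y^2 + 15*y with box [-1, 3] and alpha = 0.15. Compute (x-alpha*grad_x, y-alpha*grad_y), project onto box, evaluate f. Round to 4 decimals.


Step 1: Compute gradient at (-0.338, 1.8453).
grad_x = 2*4*-0.338 - 9 = -11.704
grad_y = 2*8*1.8453 + 15 = 44.5248
Step 2: Gradient step.
x_raw = -0.338 - 0.15*-11.704 = 1.4176
y_raw = 1.8453 - 0.15*44.5248 = -4.8334
Step 3: Project onto [-1, 3].
x_proj = clip(1.4176) = 1.4176
y_proj = clip(-4.8334) = -1.0
Step 4: Evaluate f.
f(1.4176, -1.0) = -11.72


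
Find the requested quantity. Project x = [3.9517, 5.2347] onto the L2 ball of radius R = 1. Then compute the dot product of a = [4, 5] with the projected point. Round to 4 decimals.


Step 1: Compute ||x|| (intermediates to 6 decimals).
||x|| = sqrt(3.9517^2 + 5.2347^2) = 6.558812
Step 2: Project.
Since ||x|| > R, scale = R/||x|| = 1/6.558812 = 0.152467, proj(x) = scale * x
proj(x) = [0.602504, 0.798119]
Step 3: Dot product.
a^T * proj(x) = 4*0.602504 + 5*0.798119 = 6.4006


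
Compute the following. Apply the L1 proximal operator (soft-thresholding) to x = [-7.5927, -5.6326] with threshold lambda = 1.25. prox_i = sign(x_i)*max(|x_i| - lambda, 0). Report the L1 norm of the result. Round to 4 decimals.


Soft-thresholding with lambda = 1.25:
prox(-7.5927) = sign(-7.5927)*max(|-7.5927| - 1.25, 0) = -6.3427
prox(-5.6326) = sign(-5.6326)*max(|-5.6326| - 1.25, 0) = -4.3826
prox(x) = [-6.3427, -4.3826]
||prox(x)||_1 = 6.3427 + 4.3826 = 10.7253


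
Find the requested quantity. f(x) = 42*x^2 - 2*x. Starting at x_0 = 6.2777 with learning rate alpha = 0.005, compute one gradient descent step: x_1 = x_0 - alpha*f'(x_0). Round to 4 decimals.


We compute the gradient at x_0 and apply the update.
f'(x) = 84*x - 2
f'(6.2777) = 84*6.2777 - 2 = 525.3268
x_1 = 6.2777 - 0.005*525.3268 = 3.6511


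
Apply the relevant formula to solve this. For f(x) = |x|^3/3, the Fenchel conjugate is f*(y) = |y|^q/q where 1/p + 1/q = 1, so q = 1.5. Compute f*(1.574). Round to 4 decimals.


The conjugate exponent q satisfies 1/p + 1/q = 1.
p = 3, so q = 3/(3 - 1) = 1.5
|y|^q = 1.574^1.5 = 1.9747
f*(1.574) = 1.9747 / 1.5 = 1.3165


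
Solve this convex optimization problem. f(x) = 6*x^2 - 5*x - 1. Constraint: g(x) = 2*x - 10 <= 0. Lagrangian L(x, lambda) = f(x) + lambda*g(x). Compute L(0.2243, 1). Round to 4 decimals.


Step 1: Evaluate f(x).
f(0.2243) = 6*0.2243^2 - 5*0.2243 - 1 = -1.8196
Step 2: Evaluate g(x).
g(0.2243) = 2*0.2243 - 10 = -9.5514
Step 3: Compute Lagrangian.
L = -1.8196 + 1*-9.5514 = -11.371


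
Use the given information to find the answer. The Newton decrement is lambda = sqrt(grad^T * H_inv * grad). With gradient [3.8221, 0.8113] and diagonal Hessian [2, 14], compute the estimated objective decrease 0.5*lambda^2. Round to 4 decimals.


Step 1: H is diagonal, so H^(-1) * g = [1.9111, 0.058].
Step 2: g^T H^(-1) g = sum_i g_i^2 / H_ii
  = (3.8221)^2/2 + (0.8113)^2/14
  = 7.3042 + 0.047 = 7.3512
Step 3: Objective decrease = 0.5 * g^T H^(-1) g = 3.6756


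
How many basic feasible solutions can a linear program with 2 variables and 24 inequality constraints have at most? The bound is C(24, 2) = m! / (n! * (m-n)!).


Each vertex corresponds to some choice of n active constraints out of m, so the number of vertices is at most C(m, n) = m! / (n!(m-n)!).
m = 24, n = 2
Numerator: 24 * 23
Denominator: 2! = 2
C(24, 2) = 276


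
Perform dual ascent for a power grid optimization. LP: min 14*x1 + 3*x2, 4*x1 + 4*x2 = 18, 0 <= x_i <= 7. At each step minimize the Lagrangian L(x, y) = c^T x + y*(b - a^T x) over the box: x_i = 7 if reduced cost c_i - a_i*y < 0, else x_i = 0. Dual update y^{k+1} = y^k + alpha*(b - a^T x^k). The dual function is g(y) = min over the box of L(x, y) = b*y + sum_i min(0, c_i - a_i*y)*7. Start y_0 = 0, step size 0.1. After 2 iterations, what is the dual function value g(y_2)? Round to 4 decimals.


Dual ascent for LP: min 14*x1 + 3*x2, 4*x1 + 4*x2 = 18, 0 <= x_i <= 7
Step 1: y^k = 0.0, reduced costs: (14.0, 3.0)
  x^k = (0.0, 0.0), subgradient = b - a^T x = 18.0
  y^{k+1} = 0.0 + 0.1*18.0 = 1.8
Step 2: y^k = 1.8, reduced costs: (6.8, -4.2)
  x^k = (0.0, 7.0), subgradient = b - a^T x = -10.0
  y^{k+1} = 1.8 + 0.1*-10.0 = 0.8
Dual objective at y_2 = 0.8: reduced costs (10.8, -0.2), box minimizer x = (0.0, 7.0)
g(y_2) = b*y + (c1 - a1*y)*x1 + (c2 - a2*y)*x2 = 18*0.8 + 10.8*0.0 + (-0.2)*7.0 = 14.4 + 0.0 - 1.4 = 13.0


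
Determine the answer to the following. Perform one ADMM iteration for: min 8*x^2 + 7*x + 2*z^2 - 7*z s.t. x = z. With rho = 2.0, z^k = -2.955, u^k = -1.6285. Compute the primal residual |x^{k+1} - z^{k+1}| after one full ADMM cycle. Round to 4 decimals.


ADMM iteration with rho = 2.0, z^k = -2.955, u^k = -1.6285
Step 1: x-update.
Minimize 8*x^2 + 7*x + (2.0/2)*(x + 2.955 - 1.6285)^2
FOC: (2*8 + 2.0)*x = -7 + 2.0*(-2.955 + 1.6285)
x^{k+1} = -0.5363
Step 2: z-update.
Minimize 2*z^2 - 7*z + (2.0/2)*(-0.5363 - z - 1.6285)^2
FOC: (2*2 + 2.0)*z = 7 + 2.0*(-0.5363 - 1.6285)
z^{k+1} = 0.4451
Step 3: u-update.
u^{k+1} = -1.6285 - 0.5363 - 0.4451 = -2.6099
Step 4: Primal residual = |-0.5363 - 0.4451| = 0.9814


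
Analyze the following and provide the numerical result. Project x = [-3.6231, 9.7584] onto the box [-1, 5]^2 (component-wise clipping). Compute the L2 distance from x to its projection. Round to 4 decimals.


Project each component onto [-1, 5].
clip(-3.6231) = -1.0, clip(9.7584) = 5.0
Projection = [-1.0, 5.0]
Squared diffs: [6.8807, 22.6424]
Distance = sqrt(29.5231) = 5.4335


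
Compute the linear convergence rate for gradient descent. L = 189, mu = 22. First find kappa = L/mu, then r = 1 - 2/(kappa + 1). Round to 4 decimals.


Step 1: Compute the condition number.
kappa = L/mu = 189/22 = 8.5909
Step 2: Compute the convergence rate.
r = 1 - 2/(kappa + 1) = 1 - 2*mu/(L + mu) = (L - mu)/(L + mu) = 167/211 = 0.7915


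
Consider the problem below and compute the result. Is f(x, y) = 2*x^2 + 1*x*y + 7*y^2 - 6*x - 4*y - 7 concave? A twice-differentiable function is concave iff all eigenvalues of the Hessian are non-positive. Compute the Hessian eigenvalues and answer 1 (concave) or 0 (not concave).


The Hessian of f(x,y) = 2*x^2 + 1*x*y + 7*y^2 - 6*x - 4*y - 7 is:
H = [[4, 1], [1, 14]]
Trace = 4 + 14 = 18
Determinant = 4*14 - (1)^2 = 55
Discriminant = (18)^2 - 4*55 = 104.0
Eigenvalues: lambda_1 = 3.901, lambda_2 = 14.099
The function is not concave.

0


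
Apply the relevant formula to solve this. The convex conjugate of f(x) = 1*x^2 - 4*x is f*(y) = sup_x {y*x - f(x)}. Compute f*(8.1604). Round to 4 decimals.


f*(y) = sup_x {y*x - a*x^2 - b*x} = sup_x {(y-b)*x - a*x^2}
FOC: (y - b) - 2a*x = 0 => x* = (y - b)/(2a)
x* = (8.1604 + 4)/(2*1) = 6.0802
f*(8.1604) = (y-b)^2/(4a) = (8.1604 + 4)^2/(4*1)
= 147.8753/4 = 36.9688


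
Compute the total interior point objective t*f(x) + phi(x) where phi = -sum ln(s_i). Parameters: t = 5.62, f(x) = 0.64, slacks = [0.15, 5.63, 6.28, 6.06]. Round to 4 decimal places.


Step 1: Compute log-barrier.
ln values: [-1.8971, 1.7281, 1.8374, 1.8017]
phi = -(-1.8971 + 1.7281 + 1.8374 + 1.8017) = -3.4701
Step 2: Compute augmented objective.
t*f(x) = 5.62*0.64 = 3.5968
Total = 3.5968 - 3.4701 = 0.1267


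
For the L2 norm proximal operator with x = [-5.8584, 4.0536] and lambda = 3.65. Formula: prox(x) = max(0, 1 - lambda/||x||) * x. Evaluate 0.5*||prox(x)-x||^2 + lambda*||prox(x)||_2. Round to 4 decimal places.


Step 1: Compute ||x||.
||x|| = 7.1241
Step 2: Compute scaling factor.
scale = max(0, 1 - 3.65/7.1241) = 0.4877
Step 3: prox(x) = [-2.8569, 1.9768]
||prox(x)|| = 3.4741
Step 4: Proximal objective.
0.5*||prox-x||^2 = 6.6613
lambda*||prox|| = 12.6805
Total = 19.3416


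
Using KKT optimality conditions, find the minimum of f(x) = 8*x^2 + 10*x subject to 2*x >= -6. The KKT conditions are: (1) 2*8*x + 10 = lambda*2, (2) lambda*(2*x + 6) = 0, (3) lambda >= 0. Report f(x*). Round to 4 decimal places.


Step 1: Try lambda = 0 (constraint inactive).
Stationarity: 2*8*x + 10 = 0
x* = -10/(2*8) = -0.625
Check constraint: 2*-0.625 = -1.25 >= -6 -- satisfied.
Step 2: Compute optimal value.
f(x*) = 8*(-0.625)^2 + 10*(-0.625) = -3.125


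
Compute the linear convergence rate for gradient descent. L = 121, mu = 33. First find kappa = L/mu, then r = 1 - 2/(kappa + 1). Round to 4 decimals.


Step 1: Compute the condition number.
kappa = L/mu = 121/33 = 3.6667
Step 2: Compute the convergence rate.
r = 1 - 2/(kappa + 1) = 1 - 2*mu/(L + mu) = (L - mu)/(L + mu) = 88/154 = 0.5714


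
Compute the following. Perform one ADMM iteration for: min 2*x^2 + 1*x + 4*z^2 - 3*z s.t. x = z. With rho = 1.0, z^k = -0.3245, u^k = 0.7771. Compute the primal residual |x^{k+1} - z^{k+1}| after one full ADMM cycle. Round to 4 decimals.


ADMM iteration with rho = 1.0, z^k = -0.3245, u^k = 0.7771
Step 1: x-update.
Minimize 2*x^2 + 1*x + (1.0/2)*(x + 0.3245 + 0.7771)^2
FOC: (2*2 + 1.0)*x = -1 + 1.0*(-0.3245 - 0.7771)
x^{k+1} = -0.4203
Step 2: z-update.
Minimize 4*z^2 - 3*z + (1.0/2)*(-0.4203 - z + 0.7771)^2
FOC: (2*4 + 1.0)*z = 3 + 1.0*(-0.4203 + 0.7771)
z^{k+1} = 0.373
Step 3: u-update.
u^{k+1} = 0.7771 - 0.4203 - 0.373 = -0.0162
Step 4: Primal residual = |-0.4203 - 0.373| = 0.7933


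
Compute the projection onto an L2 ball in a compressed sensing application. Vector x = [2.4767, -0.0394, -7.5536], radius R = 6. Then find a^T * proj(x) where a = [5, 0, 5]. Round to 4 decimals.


Step 1: Compute ||x|| (intermediates to 6 decimals).
||x|| = sqrt(2.4767^2 + (-0.0394)^2 + (-7.5536)^2) = 7.949369
Step 2: Project.
Since ||x|| > R, scale = R/||x|| = 6/7.949369 = 0.754777, proj(x) = scale * x
proj(x) = [1.869356, -0.029738, -5.701284]
Step 3: Dot product.
a^T * proj(x) = 5*1.869356 + 0*(-0.029738) + 5*(-5.701284) = -19.1596


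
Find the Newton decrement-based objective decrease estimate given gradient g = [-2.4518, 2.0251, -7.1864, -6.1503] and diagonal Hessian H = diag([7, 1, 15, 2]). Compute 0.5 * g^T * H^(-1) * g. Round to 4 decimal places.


Step 1: H is diagonal, so H^(-1) * g = [-0.3503, 2.0251, -0.4791, -3.0752].
Step 2: g^T H^(-1) g = sum_i g_i^2 / H_ii
  = (-2.4518)^2/7 + (2.0251)^2/1 + (-7.1864)^2/15 + (-6.1503)^2/2
  = 0.8588 + 4.101 + 3.443 + 18.9131 = 27.3158
Step 3: Objective decrease = 0.5 * g^T H^(-1) g = 13.6579


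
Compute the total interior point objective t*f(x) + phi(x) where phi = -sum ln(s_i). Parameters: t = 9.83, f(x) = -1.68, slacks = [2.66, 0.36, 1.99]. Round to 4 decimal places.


Step 1: Compute log-barrier.
ln values: [0.9783, -1.0217, 0.6881]
phi = -(0.9783 - 1.0217 + 0.6881) = -0.6448
Step 2: Compute augmented objective.
t*f(x) = 9.83*-1.68 = -16.5144
Total = -16.5144 - 0.6448 = -17.1592


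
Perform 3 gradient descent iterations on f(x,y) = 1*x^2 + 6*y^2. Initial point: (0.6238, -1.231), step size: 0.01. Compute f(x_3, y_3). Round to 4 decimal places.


Gradient descent on f(x,y) = 1*x^2 + 6*y^2.
Starting point: (0.6238, -1.231), alpha = 0.01
Step 1: grad_x = 2*1*0.6238 = 1.2476, grad_y = 2*6*-1.231 = -14.772
  x_1 = 0.6238 - 0.01*1.2476 = 0.6113
  y_1 = -1.231 - 0.01*-14.772 = -1.0833
Step 2: grad_x = 2*1*0.6113 = 1.2226, grad_y = 2*6*-1.0833 = -12.9994
  x_2 = 0.6113 - 0.01*1.2226 = 0.5991
  y_2 = -1.0833 - 0.01*-12.9994 = -0.9533
Step 3: grad_x = 2*1*0.5991 = 1.1982, grad_y = 2*6*-0.9533 = -11.4394
  x_3 = 0.5991 - 0.01*1.1982 = 0.5871
  y_3 = -0.9533 - 0.01*-11.4394 = -0.8389
f(0.5871, -0.8389) = 1*0.5871^2 + 6*(-0.8389)^2 = 4.5671


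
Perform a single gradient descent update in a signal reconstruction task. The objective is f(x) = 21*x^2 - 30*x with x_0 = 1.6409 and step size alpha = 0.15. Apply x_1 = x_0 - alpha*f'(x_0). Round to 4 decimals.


We compute the gradient at x_0 and apply the update.
f'(x) = 42*x - 30
f'(1.6409) = 42*1.6409 - 30 = 38.9178
x_1 = 1.6409 - 0.15*38.9178 = -4.1968


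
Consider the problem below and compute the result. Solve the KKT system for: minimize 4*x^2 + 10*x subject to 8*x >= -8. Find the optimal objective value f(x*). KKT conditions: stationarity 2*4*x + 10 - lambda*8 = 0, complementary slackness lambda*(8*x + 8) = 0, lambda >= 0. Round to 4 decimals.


Step 1: Try lambda = 0 (constraint inactive).
x_unc = -10/(2*4) = -1.25
Check: 8*-1.25 = -10.0 < -8 -- violated!
Step 2: Constraint must be active: 8*x = -8
x* = -8/8 = -1.0
lambda = (2*4*(-1.0) + 10)/8 = 0.25
Step 3: Compute optimal value.
f(x*) = 4*(-1.0)^2 + 10*(-1.0) = -6.0
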